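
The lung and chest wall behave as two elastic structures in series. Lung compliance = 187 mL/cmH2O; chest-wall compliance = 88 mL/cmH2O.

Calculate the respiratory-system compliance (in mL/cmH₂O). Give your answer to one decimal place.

Lung and chest wall are elastances in series: 1/Crs = 1/CL + 1/Ccw.
1/Crs = 1/187 + 1/88 = 0.01671.
Crs = 59.844 mL/cmH2O.

59.8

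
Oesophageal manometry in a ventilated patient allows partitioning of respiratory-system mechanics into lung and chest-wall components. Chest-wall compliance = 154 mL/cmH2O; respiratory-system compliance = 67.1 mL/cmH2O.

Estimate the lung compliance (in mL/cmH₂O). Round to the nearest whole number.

119

1/CL = 1/Crs − 1/Ccw.
1/CL = 1/67.1 − 1/154 = 0.00841.
CL = 118.91 mL/cmH2O.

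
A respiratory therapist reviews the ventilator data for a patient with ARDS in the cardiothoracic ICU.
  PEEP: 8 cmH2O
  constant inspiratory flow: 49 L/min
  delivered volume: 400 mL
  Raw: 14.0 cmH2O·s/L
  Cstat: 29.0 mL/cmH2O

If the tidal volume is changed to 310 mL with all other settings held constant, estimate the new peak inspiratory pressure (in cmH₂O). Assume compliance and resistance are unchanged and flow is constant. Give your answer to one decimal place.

30.1

Flow: 49 L/min ÷ 60 = 0.8167 L/s.
PIP = Vt/C + R·V̇ + PEEP (constant-flow equation of motion).
Only the elastic term changes: ΔPIP = ΔVt / C = (310 − 400) / 29.0 = -3.103 cmH2O.
Original PIP = 400/29.0 + 14.0×0.8167 + 8 = 33.227 cmH2O; new PIP = 33.227 + (-3.103) = 30.124 cmH2O.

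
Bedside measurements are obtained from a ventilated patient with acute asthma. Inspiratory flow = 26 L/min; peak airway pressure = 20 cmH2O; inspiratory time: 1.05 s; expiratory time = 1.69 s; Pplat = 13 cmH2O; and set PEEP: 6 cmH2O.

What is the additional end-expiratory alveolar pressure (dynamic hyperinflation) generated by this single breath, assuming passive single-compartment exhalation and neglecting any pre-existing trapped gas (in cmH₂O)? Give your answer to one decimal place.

Flow: 26 L/min ÷ 60 = 0.4333 L/s.
Vt = flow × Ti = 0.4333 L/s × 1.05 s × 1000 mL/L = 454.97 mL.
R = (PIP − Pplat)/V̇ = (20 − 13) / 0.4333 = 7.0/0.4333 = 16.155 cmH2O·s/L.
C = Vt/(Pplat − PEEP) = 454.97 / (13 − 6) = 454.97/7.0 = 64.996 mL/cmH2O.
τ = R × C = 16.155 × 0.065 L/cmH2O = 1.05 s.
Fraction remaining = e^(−Te/τ) = e^(−1.69/1.05) = 0.2; trapped volume = 454.97 × 0.2 = 90.994 mL.
Additional alveolar pressure from trapping ≈ V_trapped / C = 90.994 / 64.996 = 1.4 cmH2O.

1.4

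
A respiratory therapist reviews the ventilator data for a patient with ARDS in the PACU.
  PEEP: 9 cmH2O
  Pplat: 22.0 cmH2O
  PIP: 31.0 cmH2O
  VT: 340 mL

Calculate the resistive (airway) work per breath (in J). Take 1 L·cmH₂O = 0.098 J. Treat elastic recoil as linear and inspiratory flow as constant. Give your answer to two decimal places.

With constant inspiratory flow the resistive pressure is constant at PIP − Pplat = 31.0 − 22.0 = 9.0 cmH2O, so resistive work = 9.0 × 0.340 = 3.06 L·cmH2O.
× 0.098 J/(L·cmH2O) → 0.2999 J.

0.30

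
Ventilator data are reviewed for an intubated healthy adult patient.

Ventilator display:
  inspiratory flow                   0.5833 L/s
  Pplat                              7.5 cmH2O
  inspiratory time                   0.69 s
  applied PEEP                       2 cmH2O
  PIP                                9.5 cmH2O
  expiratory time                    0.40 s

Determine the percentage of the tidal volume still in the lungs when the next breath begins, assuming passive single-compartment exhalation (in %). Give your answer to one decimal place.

Vt = flow × Ti = 0.5833 L/s × 0.69 s × 1000 mL/L = 402.48 mL.
R = (PIP − Pplat)/V̇ = (9.5 − 7.5) / 0.5833 = 2.0/0.5833 = 3.429 cmH2O·s/L.
C = Vt/(Pplat − PEEP) = 402.48 / (7.5 − 2) = 402.48/5.5 = 73.178 mL/cmH2O.
τ = R × C = 3.429 × 0.07318 L/cmH2O = 0.2509 s.
Fraction remaining at end-expiration = e^(−Te/τ) = e^(−0.40/0.2509) = 0.2031 → 20.31%.

20.3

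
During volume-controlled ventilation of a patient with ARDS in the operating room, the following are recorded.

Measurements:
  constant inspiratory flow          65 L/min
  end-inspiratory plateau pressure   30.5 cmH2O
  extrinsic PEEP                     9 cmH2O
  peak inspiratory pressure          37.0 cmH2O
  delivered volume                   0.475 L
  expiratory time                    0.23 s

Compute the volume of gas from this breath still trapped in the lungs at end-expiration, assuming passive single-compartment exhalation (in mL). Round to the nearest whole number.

Flow: 65 L/min ÷ 60 = 1.0833 L/s.
R = (PIP − Pplat)/V̇ = (37.0 − 30.5) / 1.0833 = 6.5/1.0833 = 6.0 cmH2O·s/L.
C = Vt/(Pplat − PEEP) = 475.0 / (30.5 − 9) = 475.0/21.5 = 22.093 mL/cmH2O.
τ = R × C = 6.0 × 0.02209 L/cmH2O = 0.1325 s.
Fraction remaining = e^(−Te/τ) = e^(−0.23/0.1325) = 0.1763.
Trapped volume = 475.0 × 0.1763 = 83.743 mL.

84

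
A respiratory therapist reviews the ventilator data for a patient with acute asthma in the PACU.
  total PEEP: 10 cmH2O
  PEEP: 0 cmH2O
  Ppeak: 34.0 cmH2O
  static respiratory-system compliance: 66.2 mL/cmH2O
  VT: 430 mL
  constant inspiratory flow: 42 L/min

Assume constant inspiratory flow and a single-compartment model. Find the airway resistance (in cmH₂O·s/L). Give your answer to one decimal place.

Flow: 42 L/min ÷ 60 = 0.7 L/s.
Total PEEP = 10 cmH2O (set 0 + intrinsic 10); this is the baseline alveolar pressure.
Equation of motion (constant flow): PIP = Vt/C + R·V̇ + PEEP.
R·V̇ = PIP − Vt/C − PEEP = 34.0 − 430/66.2 − 10 = 34.0 − 6.495 − 10 = 17.505 cmH2O.
R = 17.505 / 0.7 = 25.007 cmH2O·s/L.

25.0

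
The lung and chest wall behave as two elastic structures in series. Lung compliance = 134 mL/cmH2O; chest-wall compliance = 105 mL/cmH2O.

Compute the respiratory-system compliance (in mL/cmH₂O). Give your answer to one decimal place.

Lung and chest wall are elastances in series: 1/Crs = 1/CL + 1/Ccw.
1/Crs = 1/134 + 1/105 = 0.01699.
Crs = 58.858 mL/cmH2O.

58.9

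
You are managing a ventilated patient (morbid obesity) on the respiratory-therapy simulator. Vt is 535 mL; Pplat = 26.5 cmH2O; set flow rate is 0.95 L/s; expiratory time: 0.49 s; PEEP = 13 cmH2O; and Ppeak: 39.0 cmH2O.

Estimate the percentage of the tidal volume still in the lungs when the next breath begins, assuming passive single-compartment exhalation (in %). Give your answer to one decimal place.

39.1

R = (PIP − Pplat)/V̇ = (39.0 − 26.5) / 0.95 = 12.5/0.95 = 13.158 cmH2O·s/L.
C = Vt/(Pplat − PEEP) = 535.0 / (26.5 − 13) = 535.0/13.5 = 39.63 mL/cmH2O.
τ = R × C = 13.158 × 0.03963 L/cmH2O = 0.5215 s.
Fraction remaining at end-expiration = e^(−Te/τ) = e^(−0.49/0.5215) = 0.3908 → 39.08%.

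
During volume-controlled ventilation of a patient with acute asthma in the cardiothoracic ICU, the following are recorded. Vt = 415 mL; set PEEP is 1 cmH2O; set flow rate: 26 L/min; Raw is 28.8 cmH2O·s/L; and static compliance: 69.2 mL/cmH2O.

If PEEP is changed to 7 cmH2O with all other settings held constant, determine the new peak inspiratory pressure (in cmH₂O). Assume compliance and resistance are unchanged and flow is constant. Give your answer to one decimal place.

Flow: 26 L/min ÷ 60 = 0.4333 L/s.
PIP = Vt/C + R·V̇ + PEEP (constant-flow equation of motion).
Only the baseline term changes: ΔPIP = ΔPEEP = 7 − 1 = 6.0 cmH2O.
Original PIP = 415/69.2 + 28.8×0.4333 + 1 = 19.476 cmH2O; new PIP = 19.476 + (6.0) = 25.476 cmH2O.

25.5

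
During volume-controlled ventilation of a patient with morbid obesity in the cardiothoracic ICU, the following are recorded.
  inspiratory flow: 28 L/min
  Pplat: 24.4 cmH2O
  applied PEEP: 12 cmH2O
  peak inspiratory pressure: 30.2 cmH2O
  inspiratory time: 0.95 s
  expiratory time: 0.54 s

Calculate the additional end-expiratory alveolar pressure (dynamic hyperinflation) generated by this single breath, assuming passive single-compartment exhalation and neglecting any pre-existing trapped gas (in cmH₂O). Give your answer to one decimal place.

3.7

Flow: 28 L/min ÷ 60 = 0.4667 L/s.
Vt = flow × Ti = 0.4667 L/s × 0.95 s × 1000 mL/L = 443.37 mL.
R = (PIP − Pplat)/V̇ = (30.2 − 24.4) / 0.4667 = 5.8/0.4667 = 12.428 cmH2O·s/L.
C = Vt/(Pplat − PEEP) = 443.37 / (24.4 − 12) = 443.37/12.4 = 35.756 mL/cmH2O.
τ = R × C = 12.428 × 0.03576 L/cmH2O = 0.4444 s.
Fraction remaining = e^(−Te/τ) = e^(−0.54/0.4444) = 0.2967; trapped volume = 443.37 × 0.2967 = 131.55 mL.
Additional alveolar pressure from trapping ≈ V_trapped / C = 131.55 / 35.756 = 3.679 cmH2O.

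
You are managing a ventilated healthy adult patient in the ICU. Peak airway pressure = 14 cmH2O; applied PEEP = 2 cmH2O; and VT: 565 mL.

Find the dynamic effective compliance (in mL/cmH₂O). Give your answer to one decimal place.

Dynamic compliance = Vt / (PIP − PEEP) = 565 / (14 − 2) = 565 / 12.0 = 47.083 mL/cmH2O.

47.1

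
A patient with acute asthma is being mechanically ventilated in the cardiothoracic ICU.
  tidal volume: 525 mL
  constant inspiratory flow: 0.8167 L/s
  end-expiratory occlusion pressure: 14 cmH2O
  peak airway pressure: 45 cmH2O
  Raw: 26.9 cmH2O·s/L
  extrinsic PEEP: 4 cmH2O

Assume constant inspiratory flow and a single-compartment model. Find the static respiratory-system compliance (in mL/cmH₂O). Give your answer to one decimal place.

Total PEEP = 14 cmH2O (set 4 + intrinsic 10); this is the baseline alveolar pressure.
Equation of motion (constant flow): PIP = Vt/C + R·V̇ + PEEP.
Vt/C = PIP − R·V̇ − PEEP = 45 − 26.9×0.8167 − 14 = 45 − 21.969 − 14 = 9.031 cmH2O.
C = Vt / 9.031 = 525 / 9.031 = 58.133 mL/cmH2O.

58.1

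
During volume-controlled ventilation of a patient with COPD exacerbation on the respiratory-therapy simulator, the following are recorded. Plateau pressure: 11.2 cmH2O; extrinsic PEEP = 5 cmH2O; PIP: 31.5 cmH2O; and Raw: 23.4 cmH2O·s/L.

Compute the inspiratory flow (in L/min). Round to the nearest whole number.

flow = (PIP − Pplat) / Raw = (31.5 − 11.2) / 23.4 = 0.8675 L/s × 60 = 52.05 L/min.

52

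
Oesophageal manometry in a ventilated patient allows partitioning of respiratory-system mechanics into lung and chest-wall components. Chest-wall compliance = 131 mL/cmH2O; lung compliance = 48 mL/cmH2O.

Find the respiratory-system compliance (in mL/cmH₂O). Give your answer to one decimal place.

Lung and chest wall are elastances in series: 1/Crs = 1/CL + 1/Ccw.
1/Crs = 1/48 + 1/131 = 0.02847.
Crs = 35.125 mL/cmH2O.

35.1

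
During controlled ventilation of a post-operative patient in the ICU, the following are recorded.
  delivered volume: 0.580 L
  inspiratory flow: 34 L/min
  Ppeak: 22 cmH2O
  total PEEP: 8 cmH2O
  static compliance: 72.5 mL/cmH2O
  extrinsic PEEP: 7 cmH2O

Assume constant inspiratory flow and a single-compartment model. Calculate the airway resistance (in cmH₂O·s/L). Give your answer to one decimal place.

Flow: 34 L/min ÷ 60 = 0.5667 L/s.
Total PEEP = 8 cmH2O (set 7 + intrinsic 1); this is the baseline alveolar pressure.
Equation of motion (constant flow): PIP = Vt/C + R·V̇ + PEEP.
R·V̇ = PIP − Vt/C − PEEP = 22 − 580/72.5 − 8 = 22 − 8.0 − 8 = 6.0 cmH2O.
R = 6.0 / 0.5667 = 10.588 cmH2O·s/L.

10.6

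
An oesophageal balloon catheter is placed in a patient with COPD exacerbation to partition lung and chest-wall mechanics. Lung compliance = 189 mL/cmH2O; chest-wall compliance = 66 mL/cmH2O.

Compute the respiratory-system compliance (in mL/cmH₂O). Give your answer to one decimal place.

Lung and chest wall are elastances in series: 1/Crs = 1/CL + 1/Ccw.
1/Crs = 1/189 + 1/66 = 0.02044.
Crs = 48.924 mL/cmH2O.

48.9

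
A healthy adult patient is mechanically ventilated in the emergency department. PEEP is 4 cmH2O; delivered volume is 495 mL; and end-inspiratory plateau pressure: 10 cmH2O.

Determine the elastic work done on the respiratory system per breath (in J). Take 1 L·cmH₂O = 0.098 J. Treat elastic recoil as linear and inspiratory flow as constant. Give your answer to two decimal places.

Elastic work ≈ ½ × (Pplat − PEEP) × Vt = 0.5 × (10 − 4) × 0.495 L = 0.5 × 6.0 × 0.495 = 1.485 L·cmH2O.
× 0.098 J/(L·cmH2O) → 0.1455 J.

0.15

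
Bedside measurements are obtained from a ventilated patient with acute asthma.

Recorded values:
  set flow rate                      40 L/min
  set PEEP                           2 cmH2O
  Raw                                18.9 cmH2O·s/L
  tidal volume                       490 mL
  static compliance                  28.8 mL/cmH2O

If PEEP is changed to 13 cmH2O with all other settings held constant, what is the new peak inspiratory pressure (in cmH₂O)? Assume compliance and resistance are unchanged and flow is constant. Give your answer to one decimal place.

42.6

Flow: 40 L/min ÷ 60 = 0.6667 L/s.
PIP = Vt/C + R·V̇ + PEEP (constant-flow equation of motion).
Only the baseline term changes: ΔPIP = ΔPEEP = 13 − 2 = 11.0 cmH2O.
Original PIP = 490/28.8 + 18.9×0.6667 + 2 = 31.615 cmH2O; new PIP = 31.615 + (11.0) = 42.615 cmH2O.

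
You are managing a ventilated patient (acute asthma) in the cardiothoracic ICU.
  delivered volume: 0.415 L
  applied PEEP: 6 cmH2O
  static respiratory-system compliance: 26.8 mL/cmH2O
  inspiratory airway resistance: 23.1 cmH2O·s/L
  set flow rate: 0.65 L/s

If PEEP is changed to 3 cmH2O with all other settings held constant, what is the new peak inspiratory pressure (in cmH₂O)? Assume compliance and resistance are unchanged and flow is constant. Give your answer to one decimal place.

33.5

PIP = Vt/C + R·V̇ + PEEP (constant-flow equation of motion).
Only the baseline term changes: ΔPIP = ΔPEEP = 3 − 6 = -3.0 cmH2O.
Original PIP = 415/26.8 + 23.1×0.65 + 6 = 36.5 cmH2O; new PIP = 36.5 + (-3.0) = 33.5 cmH2O.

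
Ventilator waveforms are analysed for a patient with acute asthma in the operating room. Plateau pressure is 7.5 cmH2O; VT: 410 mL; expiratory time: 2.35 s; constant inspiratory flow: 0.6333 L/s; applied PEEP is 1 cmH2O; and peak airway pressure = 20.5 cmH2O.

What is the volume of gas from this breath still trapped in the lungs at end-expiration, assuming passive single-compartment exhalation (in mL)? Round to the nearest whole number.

R = (PIP − Pplat)/V̇ = (20.5 − 7.5) / 0.6333 = 13.0/0.6333 = 20.527 cmH2O·s/L.
C = Vt/(Pplat − PEEP) = 410.0 / (7.5 − 1) = 410.0/6.5 = 63.077 mL/cmH2O.
τ = R × C = 20.527 × 0.06308 L/cmH2O = 1.295 s.
Fraction remaining = e^(−Te/τ) = e^(−2.35/1.295) = 0.1629.
Trapped volume = 410.0 × 0.1629 = 66.789 mL.

67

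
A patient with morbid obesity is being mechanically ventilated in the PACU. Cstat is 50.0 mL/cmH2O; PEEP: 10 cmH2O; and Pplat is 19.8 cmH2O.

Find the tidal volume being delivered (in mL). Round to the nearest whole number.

490

Vt = Cstat × (Pplat − PEEP) = 50.0 × (19.8 − 10) = 50.0 × 9.8 = 490.0 mL.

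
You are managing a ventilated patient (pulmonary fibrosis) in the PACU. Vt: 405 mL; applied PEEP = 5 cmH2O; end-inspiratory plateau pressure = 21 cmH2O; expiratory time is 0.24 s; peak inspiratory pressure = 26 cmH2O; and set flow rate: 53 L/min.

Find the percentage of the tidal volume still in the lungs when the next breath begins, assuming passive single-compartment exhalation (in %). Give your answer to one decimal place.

Flow: 53 L/min ÷ 60 = 0.8833 L/s.
R = (PIP − Pplat)/V̇ = (26 − 21) / 0.8833 = 5.0/0.8833 = 5.661 cmH2O·s/L.
C = Vt/(Pplat − PEEP) = 405.0 / (21 − 5) = 405.0/16.0 = 25.313 mL/cmH2O.
τ = R × C = 5.661 × 0.02531 L/cmH2O = 0.1433 s.
Fraction remaining at end-expiration = e^(−Te/τ) = e^(−0.24/0.1433) = 0.1873 → 18.73%.

18.7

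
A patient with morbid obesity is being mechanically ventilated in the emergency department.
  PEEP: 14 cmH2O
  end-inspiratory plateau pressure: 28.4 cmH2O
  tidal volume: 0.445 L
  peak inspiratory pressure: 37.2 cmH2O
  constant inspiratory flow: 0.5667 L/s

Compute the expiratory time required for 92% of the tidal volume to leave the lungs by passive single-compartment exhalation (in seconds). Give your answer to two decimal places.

1.21

R = (PIP − Pplat)/V̇ = (37.2 − 28.4) / 0.5667 = 8.8/0.5667 = 15.528 cmH2O·s/L.
C = Vt/(Pplat − PEEP) = 445.0 / (28.4 − 14) = 445.0/14.4 = 30.903 mL/cmH2O.
τ = R × C = 15.528 × 0.0309 L/cmH2O = 0.4798 s.
t = −τ·ln(1 − 0.92) = −0.4798·ln(0.08) = 1.212 s.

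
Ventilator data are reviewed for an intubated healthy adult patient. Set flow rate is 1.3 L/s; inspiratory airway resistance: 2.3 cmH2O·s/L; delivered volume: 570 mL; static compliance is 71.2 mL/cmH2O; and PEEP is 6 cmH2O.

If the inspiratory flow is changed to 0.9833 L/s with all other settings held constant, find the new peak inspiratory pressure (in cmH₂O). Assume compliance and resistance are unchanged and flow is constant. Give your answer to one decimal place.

16.3

PIP = Vt/C + R·V̇ + PEEP (constant-flow equation of motion).
Only the resistive term changes: ΔPIP = R × ΔV̇ = 2.3 × (0.9833 − 1.3) = 2.3 × -0.3167 = -0.7284 cmH2O.
Original PIP = 570/71.2 + 2.3×1.3 + 6 = 16.996 cmH2O; new PIP = 16.996 + (-0.7284) = 16.268 cmH2O.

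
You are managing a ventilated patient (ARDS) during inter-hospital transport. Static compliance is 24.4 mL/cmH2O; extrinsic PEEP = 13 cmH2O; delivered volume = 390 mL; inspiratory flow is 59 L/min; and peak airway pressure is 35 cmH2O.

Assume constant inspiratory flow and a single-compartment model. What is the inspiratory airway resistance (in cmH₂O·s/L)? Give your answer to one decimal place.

6.1

Flow: 59 L/min ÷ 60 = 0.9833 L/s.
Equation of motion (constant flow): PIP = Vt/C + R·V̇ + PEEP.
R·V̇ = PIP − Vt/C − PEEP = 35 − 390/24.4 − 13 = 35 − 15.984 − 13 = 6.016 cmH2O.
R = 6.016 / 0.9833 = 6.118 cmH2O·s/L.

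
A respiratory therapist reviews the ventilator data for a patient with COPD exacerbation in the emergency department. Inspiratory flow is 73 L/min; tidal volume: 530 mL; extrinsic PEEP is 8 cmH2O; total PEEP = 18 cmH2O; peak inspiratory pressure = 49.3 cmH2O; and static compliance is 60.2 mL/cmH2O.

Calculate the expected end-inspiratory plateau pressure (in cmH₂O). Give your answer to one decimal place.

26.8

End-expiratory occlusion gives total PEEP = 18 cmH2O (intrinsic PEEP = 18 − 8 = 10). Use total PEEP for the elastic gradient.
Pplat = PEEPtotal + Vt / Cstat = 18 + 530 / 60.2 = 18 + 8.804 = 26.804 cmH2O.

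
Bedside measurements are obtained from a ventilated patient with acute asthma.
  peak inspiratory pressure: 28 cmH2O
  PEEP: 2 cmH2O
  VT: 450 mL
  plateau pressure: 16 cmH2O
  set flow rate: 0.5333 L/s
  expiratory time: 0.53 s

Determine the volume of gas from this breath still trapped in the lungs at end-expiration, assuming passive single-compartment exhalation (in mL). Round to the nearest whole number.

R = (PIP − Pplat)/V̇ = (28 − 16) / 0.5333 = 12.0/0.5333 = 22.501 cmH2O·s/L.
C = Vt/(Pplat − PEEP) = 450.0 / (16 − 2) = 450.0/14.0 = 32.143 mL/cmH2O.
τ = R × C = 22.501 × 0.03214 L/cmH2O = 0.7232 s.
Fraction remaining = e^(−Te/τ) = e^(−0.53/0.7232) = 0.4805.
Trapped volume = 450.0 × 0.4805 = 216.23 mL.

216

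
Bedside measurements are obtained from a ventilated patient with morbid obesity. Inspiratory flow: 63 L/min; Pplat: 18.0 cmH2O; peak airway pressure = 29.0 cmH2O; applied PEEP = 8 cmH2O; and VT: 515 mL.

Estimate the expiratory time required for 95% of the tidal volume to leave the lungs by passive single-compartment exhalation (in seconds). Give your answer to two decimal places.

Flow: 63 L/min ÷ 60 = 1.05 L/s.
R = (PIP − Pplat)/V̇ = (29.0 − 18.0) / 1.05 = 11.0/1.05 = 10.476 cmH2O·s/L.
C = Vt/(Pplat − PEEP) = 515.0 / (18.0 − 8) = 515.0/10.0 = 51.5 mL/cmH2O.
τ = R × C = 10.476 × 0.0515 L/cmH2O = 0.5395 s.
t = −τ·ln(1 − 0.95) = −0.5395·ln(0.05) = 1.616 s.

1.62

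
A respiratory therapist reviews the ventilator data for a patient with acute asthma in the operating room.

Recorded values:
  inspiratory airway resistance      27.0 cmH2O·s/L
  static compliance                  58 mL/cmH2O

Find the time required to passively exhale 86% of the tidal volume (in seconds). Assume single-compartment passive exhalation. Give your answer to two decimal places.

τ = R × C = 27.0 × 58 mL/cmH2O = 27.0 × 0.058 L/cmH2O = 1.566 s.
Exhaled fraction f = 1 − e^(−t/τ) → t = −τ·ln(1 − f) = −1.566·ln(0.14) = 3.079 s.

3.08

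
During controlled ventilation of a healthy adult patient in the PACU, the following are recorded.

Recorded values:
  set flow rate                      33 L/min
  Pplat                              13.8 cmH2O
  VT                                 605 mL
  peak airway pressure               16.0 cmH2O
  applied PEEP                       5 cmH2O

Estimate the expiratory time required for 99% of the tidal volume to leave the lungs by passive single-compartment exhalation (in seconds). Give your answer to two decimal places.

Flow: 33 L/min ÷ 60 = 0.55 L/s.
R = (PIP − Pplat)/V̇ = (16.0 − 13.8) / 0.55 = 2.2/0.55 = 4.0 cmH2O·s/L.
C = Vt/(Pplat − PEEP) = 605.0 / (13.8 − 5) = 605.0/8.8 = 68.75 mL/cmH2O.
τ = R × C = 4.0 × 0.06875 L/cmH2O = 0.275 s.
t = −τ·ln(1 − 0.99) = −0.275·ln(0.01) = 1.266 s.

1.27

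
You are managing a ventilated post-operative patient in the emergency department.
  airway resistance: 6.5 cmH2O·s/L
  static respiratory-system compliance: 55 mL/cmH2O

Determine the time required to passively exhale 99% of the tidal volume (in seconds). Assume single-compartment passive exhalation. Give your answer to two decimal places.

τ = R × C = 6.5 × 55 mL/cmH2O = 6.5 × 0.055 L/cmH2O = 0.3575 s.
Exhaled fraction f = 1 − e^(−t/τ) → t = −τ·ln(1 − f) = −0.3575·ln(0.01) = 1.646 s.

1.65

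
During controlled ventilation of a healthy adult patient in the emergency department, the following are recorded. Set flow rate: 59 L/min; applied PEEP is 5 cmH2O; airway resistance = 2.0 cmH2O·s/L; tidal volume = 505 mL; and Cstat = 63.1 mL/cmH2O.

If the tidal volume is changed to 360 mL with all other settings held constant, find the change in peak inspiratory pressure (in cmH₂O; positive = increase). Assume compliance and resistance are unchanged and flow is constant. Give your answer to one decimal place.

PIP = Vt/C + R·V̇ + PEEP (constant-flow equation of motion).
Only the elastic term changes: ΔPIP = ΔVt / C = (360 − 505) / 63.1 = -2.298 cmH2O.

-2.3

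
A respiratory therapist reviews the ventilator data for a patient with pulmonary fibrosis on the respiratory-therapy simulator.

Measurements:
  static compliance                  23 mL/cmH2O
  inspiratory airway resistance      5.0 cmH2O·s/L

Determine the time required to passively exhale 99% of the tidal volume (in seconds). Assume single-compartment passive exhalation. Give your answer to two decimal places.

τ = R × C = 5.0 × 23 mL/cmH2O = 5.0 × 0.023 L/cmH2O = 0.115 s.
Exhaled fraction f = 1 − e^(−t/τ) → t = −τ·ln(1 − f) = −0.115·ln(0.01) = 0.5296 s.

0.53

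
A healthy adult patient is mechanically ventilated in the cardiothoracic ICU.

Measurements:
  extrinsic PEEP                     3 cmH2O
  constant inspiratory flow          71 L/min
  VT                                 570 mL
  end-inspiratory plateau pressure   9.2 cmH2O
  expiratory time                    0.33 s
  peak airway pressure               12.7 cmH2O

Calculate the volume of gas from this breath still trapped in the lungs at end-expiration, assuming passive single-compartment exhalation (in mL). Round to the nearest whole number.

Flow: 71 L/min ÷ 60 = 1.1833 L/s.
R = (PIP − Pplat)/V̇ = (12.7 − 9.2) / 1.1833 = 3.5/1.1833 = 2.958 cmH2O·s/L.
C = Vt/(Pplat − PEEP) = 570.0 / (9.2 − 3) = 570.0/6.2 = 91.935 mL/cmH2O.
τ = R × C = 2.958 × 0.09194 L/cmH2O = 0.272 s.
Fraction remaining = e^(−Te/τ) = e^(−0.33/0.272) = 0.2972.
Trapped volume = 570.0 × 0.2972 = 169.4 mL.

169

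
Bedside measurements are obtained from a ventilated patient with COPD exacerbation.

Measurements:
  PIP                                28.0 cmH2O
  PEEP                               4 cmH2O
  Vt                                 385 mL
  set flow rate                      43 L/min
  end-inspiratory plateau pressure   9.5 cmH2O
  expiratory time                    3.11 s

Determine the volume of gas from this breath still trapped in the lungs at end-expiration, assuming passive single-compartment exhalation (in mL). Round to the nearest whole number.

Flow: 43 L/min ÷ 60 = 0.7167 L/s.
R = (PIP − Pplat)/V̇ = (28.0 − 9.5) / 0.7167 = 18.5/0.7167 = 25.813 cmH2O·s/L.
C = Vt/(Pplat − PEEP) = 385.0 / (9.5 − 4) = 385.0/5.5 = 70.0 mL/cmH2O.
τ = R × C = 25.813 × 0.07 L/cmH2O = 1.807 s.
Fraction remaining = e^(−Te/τ) = e^(−3.11/1.807) = 0.1789.
Trapped volume = 385.0 × 0.1789 = 68.877 mL.

69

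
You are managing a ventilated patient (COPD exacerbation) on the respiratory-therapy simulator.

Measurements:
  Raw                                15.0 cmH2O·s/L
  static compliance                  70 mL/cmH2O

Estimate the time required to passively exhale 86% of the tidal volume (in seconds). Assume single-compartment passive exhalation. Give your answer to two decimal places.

2.06

τ = R × C = 15.0 × 70 mL/cmH2O = 15.0 × 0.070 L/cmH2O = 1.05 s.
Exhaled fraction f = 1 − e^(−t/τ) → t = −τ·ln(1 − f) = −1.05·ln(0.14) = 2.064 s.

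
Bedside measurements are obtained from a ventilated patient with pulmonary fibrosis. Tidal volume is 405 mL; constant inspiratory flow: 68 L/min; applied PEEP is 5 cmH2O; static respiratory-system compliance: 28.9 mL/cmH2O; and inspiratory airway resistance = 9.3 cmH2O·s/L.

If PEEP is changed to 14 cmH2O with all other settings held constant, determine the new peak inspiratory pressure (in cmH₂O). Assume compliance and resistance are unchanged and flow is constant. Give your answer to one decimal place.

38.6

Flow: 68 L/min ÷ 60 = 1.1333 L/s.
PIP = Vt/C + R·V̇ + PEEP (constant-flow equation of motion).
Only the baseline term changes: ΔPIP = ΔPEEP = 14 − 5 = 9.0 cmH2O.
Original PIP = 405/28.9 + 9.3×1.1333 + 5 = 29.554 cmH2O; new PIP = 29.554 + (9.0) = 38.554 cmH2O.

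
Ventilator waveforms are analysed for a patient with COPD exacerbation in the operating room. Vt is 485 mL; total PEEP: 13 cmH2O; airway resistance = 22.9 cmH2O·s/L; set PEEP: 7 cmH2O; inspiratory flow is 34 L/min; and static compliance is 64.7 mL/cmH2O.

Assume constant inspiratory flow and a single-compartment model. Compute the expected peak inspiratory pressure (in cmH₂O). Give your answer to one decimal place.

Flow: 34 L/min ÷ 60 = 0.5667 L/s.
Total PEEP = 13 cmH2O (set 7 + intrinsic 6); this is the baseline alveolar pressure.
Equation of motion (constant flow): PIP = Vt/C + R·V̇ + PEEP.
PIP = 485/64.7 + 22.9×0.5667 + 13 = 7.496 + 12.977 + 13 = 33.473 cmH2O.

33.5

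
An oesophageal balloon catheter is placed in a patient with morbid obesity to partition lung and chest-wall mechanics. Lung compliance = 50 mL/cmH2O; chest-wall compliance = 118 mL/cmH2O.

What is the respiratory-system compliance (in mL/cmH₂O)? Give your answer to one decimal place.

Lung and chest wall are elastances in series: 1/Crs = 1/CL + 1/Ccw.
1/Crs = 1/50 + 1/118 = 0.02847.
Crs = 35.125 mL/cmH2O.

35.1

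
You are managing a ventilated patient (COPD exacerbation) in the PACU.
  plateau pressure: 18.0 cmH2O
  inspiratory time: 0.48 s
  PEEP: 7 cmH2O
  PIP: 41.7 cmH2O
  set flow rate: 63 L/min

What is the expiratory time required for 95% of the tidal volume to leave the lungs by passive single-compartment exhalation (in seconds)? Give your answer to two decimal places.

Flow: 63 L/min ÷ 60 = 1.05 L/s.
Vt = flow × Ti = 1.05 L/s × 0.48 s × 1000 mL/L = 504.0 mL.
R = (PIP − Pplat)/V̇ = (41.7 − 18.0) / 1.05 = 23.7/1.05 = 22.571 cmH2O·s/L.
C = Vt/(Pplat − PEEP) = 504.0 / (18.0 − 7) = 504.0/11.0 = 45.818 mL/cmH2O.
τ = R × C = 22.571 × 0.04582 L/cmH2O = 1.034 s.
t = −τ·ln(1 − 0.95) = −1.034·ln(0.05) = 3.098 s.

3.10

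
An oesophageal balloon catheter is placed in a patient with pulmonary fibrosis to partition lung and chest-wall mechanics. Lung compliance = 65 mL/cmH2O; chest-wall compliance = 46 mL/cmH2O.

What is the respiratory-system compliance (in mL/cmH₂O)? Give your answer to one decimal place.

Lung and chest wall are elastances in series: 1/Crs = 1/CL + 1/Ccw.
1/Crs = 1/65 + 1/46 = 0.03712.
Crs = 26.94 mL/cmH2O.

26.9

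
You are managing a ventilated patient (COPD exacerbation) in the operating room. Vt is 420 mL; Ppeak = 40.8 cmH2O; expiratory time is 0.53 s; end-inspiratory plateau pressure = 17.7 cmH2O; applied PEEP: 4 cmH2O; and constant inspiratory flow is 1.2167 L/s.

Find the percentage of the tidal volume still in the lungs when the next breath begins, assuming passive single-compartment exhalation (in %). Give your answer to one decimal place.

40.2

R = (PIP − Pplat)/V̇ = (40.8 − 17.7) / 1.2167 = 23.1/1.2167 = 18.986 cmH2O·s/L.
C = Vt/(Pplat − PEEP) = 420.0 / (17.7 − 4) = 420.0/13.7 = 30.657 mL/cmH2O.
τ = R × C = 18.986 × 0.03066 L/cmH2O = 0.5821 s.
Fraction remaining at end-expiration = e^(−Te/τ) = e^(−0.53/0.5821) = 0.4023 → 40.23%.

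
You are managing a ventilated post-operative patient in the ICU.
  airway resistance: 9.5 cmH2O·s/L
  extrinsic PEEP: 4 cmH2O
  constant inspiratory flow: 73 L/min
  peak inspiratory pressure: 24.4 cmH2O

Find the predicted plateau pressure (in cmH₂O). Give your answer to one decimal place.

Flow: 73 L/min ÷ 60 = 1.2167 L/s.
Pplat = PIP − Raw × flow = 24.4 − 9.5 × 1.2167 = 24.4 − 11.559 = 12.841 cmH2O.

12.8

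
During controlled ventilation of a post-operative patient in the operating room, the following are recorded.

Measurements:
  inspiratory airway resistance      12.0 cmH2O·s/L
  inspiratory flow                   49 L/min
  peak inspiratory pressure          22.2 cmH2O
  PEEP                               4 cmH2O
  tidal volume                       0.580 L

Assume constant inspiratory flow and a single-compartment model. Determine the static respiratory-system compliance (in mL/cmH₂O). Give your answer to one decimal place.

Flow: 49 L/min ÷ 60 = 0.8167 L/s.
Equation of motion (constant flow): PIP = Vt/C + R·V̇ + PEEP.
Vt/C = PIP − R·V̇ − PEEP = 22.2 − 12.0×0.8167 − 4 = 22.2 − 9.8 − 4 = 8.4 cmH2O.
C = Vt / 8.4 = 580 / 8.4 = 69.048 mL/cmH2O.

69.0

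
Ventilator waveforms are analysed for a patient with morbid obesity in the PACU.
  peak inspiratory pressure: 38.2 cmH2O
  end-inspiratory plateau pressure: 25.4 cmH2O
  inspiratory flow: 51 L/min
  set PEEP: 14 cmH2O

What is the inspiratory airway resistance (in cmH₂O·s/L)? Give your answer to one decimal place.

15.1

Flow: 51 L/min ÷ 60 = 0.85 L/s.
Raw = (PIP − Pplat) / flow = (38.2 − 25.4) / 0.85 = 12.8 / 0.85 = 15.059 cmH2O·s/L.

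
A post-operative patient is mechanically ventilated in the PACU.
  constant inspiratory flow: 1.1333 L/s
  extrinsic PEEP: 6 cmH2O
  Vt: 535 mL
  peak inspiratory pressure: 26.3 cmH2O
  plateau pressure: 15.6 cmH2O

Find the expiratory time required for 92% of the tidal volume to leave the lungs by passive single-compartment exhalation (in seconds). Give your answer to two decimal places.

1.33

R = (PIP − Pplat)/V̇ = (26.3 − 15.6) / 1.1333 = 10.7/1.1333 = 9.441 cmH2O·s/L.
C = Vt/(Pplat − PEEP) = 535.0 / (15.6 − 6) = 535.0/9.6 = 55.729 mL/cmH2O.
τ = R × C = 9.441 × 0.05573 L/cmH2O = 0.5261 s.
t = −τ·ln(1 − 0.92) = −0.5261·ln(0.08) = 1.329 s.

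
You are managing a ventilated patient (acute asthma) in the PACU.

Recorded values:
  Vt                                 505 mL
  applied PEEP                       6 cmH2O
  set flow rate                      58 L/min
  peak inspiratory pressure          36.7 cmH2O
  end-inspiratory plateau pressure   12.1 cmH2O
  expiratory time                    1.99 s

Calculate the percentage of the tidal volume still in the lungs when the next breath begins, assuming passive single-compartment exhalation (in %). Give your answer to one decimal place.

38.9

Flow: 58 L/min ÷ 60 = 0.9667 L/s.
R = (PIP − Pplat)/V̇ = (36.7 − 12.1) / 0.9667 = 24.6/0.9667 = 25.447 cmH2O·s/L.
C = Vt/(Pplat − PEEP) = 505.0 / (12.1 − 6) = 505.0/6.1 = 82.787 mL/cmH2O.
τ = R × C = 25.447 × 0.08279 L/cmH2O = 2.107 s.
Fraction remaining at end-expiration = e^(−Te/τ) = e^(−1.99/2.107) = 0.3889 → 38.89%.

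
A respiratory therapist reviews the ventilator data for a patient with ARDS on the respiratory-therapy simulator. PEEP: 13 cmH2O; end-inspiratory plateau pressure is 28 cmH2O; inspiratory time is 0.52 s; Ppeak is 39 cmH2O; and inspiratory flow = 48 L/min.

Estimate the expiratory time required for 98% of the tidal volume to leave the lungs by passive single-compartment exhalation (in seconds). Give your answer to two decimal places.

Flow: 48 L/min ÷ 60 = 0.8 L/s.
Vt = flow × Ti = 0.8 L/s × 0.52 s × 1000 mL/L = 416.0 mL.
R = (PIP − Pplat)/V̇ = (39 − 28) / 0.8 = 11.0/0.8 = 13.75 cmH2O·s/L.
C = Vt/(Pplat − PEEP) = 416.0 / (28 − 13) = 416.0/15.0 = 27.733 mL/cmH2O.
τ = R × C = 13.75 × 0.02773 L/cmH2O = 0.3813 s.
t = −τ·ln(1 − 0.98) = −0.3813·ln(0.02) = 1.492 s.

1.49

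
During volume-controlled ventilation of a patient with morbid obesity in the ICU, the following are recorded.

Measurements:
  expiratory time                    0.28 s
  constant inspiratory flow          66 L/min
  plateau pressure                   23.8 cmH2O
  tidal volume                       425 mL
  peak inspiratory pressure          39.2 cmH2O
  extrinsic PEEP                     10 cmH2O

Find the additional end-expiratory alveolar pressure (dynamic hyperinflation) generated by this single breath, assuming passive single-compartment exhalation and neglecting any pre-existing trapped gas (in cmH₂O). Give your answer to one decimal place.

7.2

Flow: 66 L/min ÷ 60 = 1.1 L/s.
R = (PIP − Pplat)/V̇ = (39.2 − 23.8) / 1.1 = 15.4/1.1 = 14.0 cmH2O·s/L.
C = Vt/(Pplat − PEEP) = 425.0 / (23.8 − 10) = 425.0/13.8 = 30.797 mL/cmH2O.
τ = R × C = 14.0 × 0.0308 L/cmH2O = 0.4312 s.
Fraction remaining = e^(−Te/τ) = e^(−0.28/0.4312) = 0.5224; trapped volume = 425.0 × 0.5224 = 222.02 mL.
Additional alveolar pressure from trapping ≈ V_trapped / C = 222.02 / 30.797 = 7.209 cmH2O.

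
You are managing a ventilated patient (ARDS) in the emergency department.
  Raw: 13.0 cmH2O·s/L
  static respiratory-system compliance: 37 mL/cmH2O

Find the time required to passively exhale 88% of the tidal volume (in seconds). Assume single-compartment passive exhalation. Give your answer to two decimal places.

τ = R × C = 13.0 × 37 mL/cmH2O = 13.0 × 0.037 L/cmH2O = 0.481 s.
Exhaled fraction f = 1 − e^(−t/τ) → t = −τ·ln(1 − f) = −0.481·ln(0.12) = 1.02 s.

1.02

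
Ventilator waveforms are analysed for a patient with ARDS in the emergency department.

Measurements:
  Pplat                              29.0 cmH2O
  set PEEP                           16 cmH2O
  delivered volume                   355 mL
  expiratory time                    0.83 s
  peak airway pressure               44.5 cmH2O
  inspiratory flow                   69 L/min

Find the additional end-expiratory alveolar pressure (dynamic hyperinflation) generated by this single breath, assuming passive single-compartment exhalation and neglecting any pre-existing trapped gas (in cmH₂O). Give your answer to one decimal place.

1.4

Flow: 69 L/min ÷ 60 = 1.15 L/s.
R = (PIP − Pplat)/V̇ = (44.5 − 29.0) / 1.15 = 15.5/1.15 = 13.478 cmH2O·s/L.
C = Vt/(Pplat − PEEP) = 355.0 / (29.0 − 16) = 355.0/13.0 = 27.308 mL/cmH2O.
τ = R × C = 13.478 × 0.02731 L/cmH2O = 0.3681 s.
Fraction remaining = e^(−Te/τ) = e^(−0.83/0.3681) = 0.1049; trapped volume = 355.0 × 0.1049 = 37.24 mL.
Additional alveolar pressure from trapping ≈ V_trapped / C = 37.24 / 27.308 = 1.364 cmH2O.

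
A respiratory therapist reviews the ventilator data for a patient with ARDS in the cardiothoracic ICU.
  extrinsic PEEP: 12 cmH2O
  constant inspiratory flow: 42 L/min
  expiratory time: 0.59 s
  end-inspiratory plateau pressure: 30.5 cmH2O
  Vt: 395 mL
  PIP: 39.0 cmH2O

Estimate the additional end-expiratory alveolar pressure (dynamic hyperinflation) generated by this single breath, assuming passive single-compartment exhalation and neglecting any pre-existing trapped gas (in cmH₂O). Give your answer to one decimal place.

Flow: 42 L/min ÷ 60 = 0.7 L/s.
R = (PIP − Pplat)/V̇ = (39.0 − 30.5) / 0.7 = 8.5/0.7 = 12.143 cmH2O·s/L.
C = Vt/(Pplat − PEEP) = 395.0 / (30.5 − 12) = 395.0/18.5 = 21.351 mL/cmH2O.
τ = R × C = 12.143 × 0.02135 L/cmH2O = 0.2593 s.
Fraction remaining = e^(−Te/τ) = e^(−0.59/0.2593) = 0.1028; trapped volume = 395.0 × 0.1028 = 40.606 mL.
Additional alveolar pressure from trapping ≈ V_trapped / C = 40.606 / 21.351 = 1.902 cmH2O.

1.9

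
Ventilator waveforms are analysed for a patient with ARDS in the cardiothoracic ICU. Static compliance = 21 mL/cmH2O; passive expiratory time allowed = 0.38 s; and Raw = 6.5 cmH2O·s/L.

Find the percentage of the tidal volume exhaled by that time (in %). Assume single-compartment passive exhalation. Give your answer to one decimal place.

τ = R × C = 6.5 × 21 mL/cmH2O = 6.5 × 0.021 L/cmH2O = 0.1365 s.
Passive exhalation: V(t)/V₀ = e^(−t/τ) = e^(−0.38/0.1365) = 0.0618.
Fraction exhaled = 1 − 0.0618 = 0.9382 → 93.82%.

93.8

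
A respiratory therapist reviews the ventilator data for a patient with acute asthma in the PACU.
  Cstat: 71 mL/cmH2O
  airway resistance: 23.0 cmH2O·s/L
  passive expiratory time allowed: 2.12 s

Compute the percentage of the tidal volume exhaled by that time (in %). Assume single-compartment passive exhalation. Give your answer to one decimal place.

τ = R × C = 23.0 × 71 mL/cmH2O = 23.0 × 0.071 L/cmH2O = 1.633 s.
Passive exhalation: V(t)/V₀ = e^(−t/τ) = e^(−2.12/1.633) = 0.273.
Fraction exhaled = 1 − 0.273 = 0.727 → 72.7%.

72.7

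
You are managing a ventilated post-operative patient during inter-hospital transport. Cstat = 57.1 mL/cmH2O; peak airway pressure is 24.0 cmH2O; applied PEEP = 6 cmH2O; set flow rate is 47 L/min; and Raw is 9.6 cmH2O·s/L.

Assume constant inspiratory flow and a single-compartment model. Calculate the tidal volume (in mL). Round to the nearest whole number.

598

Flow: 47 L/min ÷ 60 = 0.7833 L/s.
Equation of motion (constant flow): PIP = Vt/C + R·V̇ + PEEP.
Vt/C = PIP − R·V̇ − PEEP = 24.0 − 7.52 − 6 = 10.48 cmH2O.
Vt = C × 10.48 = 57.1 × 10.48 = 598.41 mL.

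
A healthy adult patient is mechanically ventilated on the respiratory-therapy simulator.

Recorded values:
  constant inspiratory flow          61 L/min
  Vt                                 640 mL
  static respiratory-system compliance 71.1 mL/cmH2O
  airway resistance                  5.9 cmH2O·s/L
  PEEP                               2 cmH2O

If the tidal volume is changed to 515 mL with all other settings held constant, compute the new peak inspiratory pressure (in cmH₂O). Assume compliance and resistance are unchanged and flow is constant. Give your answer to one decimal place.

15.2

Flow: 61 L/min ÷ 60 = 1.0167 L/s.
PIP = Vt/C + R·V̇ + PEEP (constant-flow equation of motion).
Only the elastic term changes: ΔPIP = ΔVt / C = (515 − 640) / 71.1 = -1.758 cmH2O.
Original PIP = 640/71.1 + 5.9×1.0167 + 2 = 17.0 cmH2O; new PIP = 17.0 + (-1.758) = 15.242 cmH2O.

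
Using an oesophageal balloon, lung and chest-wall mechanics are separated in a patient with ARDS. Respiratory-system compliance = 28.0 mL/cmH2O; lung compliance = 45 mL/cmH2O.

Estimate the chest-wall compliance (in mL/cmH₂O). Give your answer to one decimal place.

74.1

1/Ccw = 1/Crs − 1/CL.
1/Ccw = 1/28.0 − 1/45 = 0.01349.
Ccw = 74.129 mL/cmH2O.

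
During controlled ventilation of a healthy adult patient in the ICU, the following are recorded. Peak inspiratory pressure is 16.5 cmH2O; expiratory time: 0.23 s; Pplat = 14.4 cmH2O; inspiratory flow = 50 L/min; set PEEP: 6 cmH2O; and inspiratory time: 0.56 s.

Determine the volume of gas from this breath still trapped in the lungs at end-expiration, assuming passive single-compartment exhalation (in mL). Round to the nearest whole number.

Flow: 50 L/min ÷ 60 = 0.8333 L/s.
Vt = flow × Ti = 0.8333 L/s × 0.56 s × 1000 mL/L = 466.65 mL.
R = (PIP − Pplat)/V̇ = (16.5 − 14.4) / 0.8333 = 2.1/0.8333 = 2.52 cmH2O·s/L.
C = Vt/(Pplat − PEEP) = 466.65 / (14.4 − 6) = 466.65/8.4 = 55.554 mL/cmH2O.
τ = R × C = 2.52 × 0.05555 L/cmH2O = 0.14 s.
Fraction remaining = e^(−Te/τ) = e^(−0.23/0.14) = 0.1934.
Trapped volume = 466.65 × 0.1934 = 90.25 mL.

90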